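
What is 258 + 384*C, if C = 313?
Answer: 120450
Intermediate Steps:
258 + 384*C = 258 + 384*313 = 258 + 120192 = 120450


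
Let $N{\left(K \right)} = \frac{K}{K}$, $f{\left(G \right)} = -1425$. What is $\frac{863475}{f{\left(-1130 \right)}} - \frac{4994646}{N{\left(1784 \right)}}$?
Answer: $- \frac{94909787}{19} \approx -4.9952 \cdot 10^{6}$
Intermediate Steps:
$N{\left(K \right)} = 1$
$\frac{863475}{f{\left(-1130 \right)}} - \frac{4994646}{N{\left(1784 \right)}} = \frac{863475}{-1425} - \frac{4994646}{1} = 863475 \left(- \frac{1}{1425}\right) - 4994646 = - \frac{11513}{19} - 4994646 = - \frac{94909787}{19}$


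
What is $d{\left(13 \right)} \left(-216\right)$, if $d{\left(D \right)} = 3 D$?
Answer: $-8424$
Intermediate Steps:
$d{\left(13 \right)} \left(-216\right) = 3 \cdot 13 \left(-216\right) = 39 \left(-216\right) = -8424$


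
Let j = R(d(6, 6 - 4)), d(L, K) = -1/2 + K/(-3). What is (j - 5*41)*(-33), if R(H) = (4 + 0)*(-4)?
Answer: 7293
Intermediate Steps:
d(L, K) = -1/2 - K/3 (d(L, K) = -1*1/2 + K*(-1/3) = -1/2 - K/3)
R(H) = -16 (R(H) = 4*(-4) = -16)
j = -16
(j - 5*41)*(-33) = (-16 - 5*41)*(-33) = (-16 - 205)*(-33) = -221*(-33) = 7293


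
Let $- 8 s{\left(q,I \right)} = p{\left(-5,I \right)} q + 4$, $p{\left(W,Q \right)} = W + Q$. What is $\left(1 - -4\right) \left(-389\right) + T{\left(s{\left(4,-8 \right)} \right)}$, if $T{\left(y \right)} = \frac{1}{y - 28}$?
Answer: $- \frac{42791}{22} \approx -1945.0$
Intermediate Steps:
$p{\left(W,Q \right)} = Q + W$
$s{\left(q,I \right)} = - \frac{1}{2} - \frac{q \left(-5 + I\right)}{8}$ ($s{\left(q,I \right)} = - \frac{\left(I - 5\right) q + 4}{8} = - \frac{\left(-5 + I\right) q + 4}{8} = - \frac{q \left(-5 + I\right) + 4}{8} = - \frac{4 + q \left(-5 + I\right)}{8} = - \frac{1}{2} - \frac{q \left(-5 + I\right)}{8}$)
$T{\left(y \right)} = \frac{1}{-28 + y}$
$\left(1 - -4\right) \left(-389\right) + T{\left(s{\left(4,-8 \right)} \right)} = \left(1 - -4\right) \left(-389\right) + \frac{1}{-28 - \left(\frac{1}{2} + \frac{-5 - 8}{2}\right)} = \left(1 + 4\right) \left(-389\right) + \frac{1}{-28 - \left(\frac{1}{2} + \frac{1}{2} \left(-13\right)\right)} = 5 \left(-389\right) + \frac{1}{-28 + \left(- \frac{1}{2} + \frac{13}{2}\right)} = -1945 + \frac{1}{-28 + 6} = -1945 + \frac{1}{-22} = -1945 - \frac{1}{22} = - \frac{42791}{22}$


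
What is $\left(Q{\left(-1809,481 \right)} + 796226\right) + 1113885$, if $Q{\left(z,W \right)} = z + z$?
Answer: $1906493$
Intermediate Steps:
$Q{\left(z,W \right)} = 2 z$
$\left(Q{\left(-1809,481 \right)} + 796226\right) + 1113885 = \left(2 \left(-1809\right) + 796226\right) + 1113885 = \left(-3618 + 796226\right) + 1113885 = 792608 + 1113885 = 1906493$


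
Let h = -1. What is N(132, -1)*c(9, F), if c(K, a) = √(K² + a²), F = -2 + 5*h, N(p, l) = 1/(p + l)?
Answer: √130/131 ≈ 0.087036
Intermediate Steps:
N(p, l) = 1/(l + p)
F = -7 (F = -2 + 5*(-1) = -2 - 5 = -7)
N(132, -1)*c(9, F) = √(9² + (-7)²)/(-1 + 132) = √(81 + 49)/131 = √130/131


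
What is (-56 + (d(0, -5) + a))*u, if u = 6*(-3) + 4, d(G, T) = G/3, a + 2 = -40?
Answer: 1372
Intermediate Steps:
a = -42 (a = -2 - 40 = -42)
d(G, T) = G/3 (d(G, T) = G*(⅓) = G/3)
u = -14 (u = -18 + 4 = -14)
(-56 + (d(0, -5) + a))*u = (-56 + ((⅓)*0 - 42))*(-14) = (-56 + (0 - 42))*(-14) = (-56 - 42)*(-14) = -98*(-14) = 1372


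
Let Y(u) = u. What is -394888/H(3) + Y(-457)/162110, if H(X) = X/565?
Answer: -36168640930571/486330 ≈ -7.4371e+7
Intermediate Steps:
H(X) = X/565 (H(X) = X*(1/565) = X/565)
-394888/H(3) + Y(-457)/162110 = -394888/((1/565)*3) - 457/162110 = -394888/3/565 - 457*1/162110 = -394888*565/3 - 457/162110 = -223111720/3 - 457/162110 = -36168640930571/486330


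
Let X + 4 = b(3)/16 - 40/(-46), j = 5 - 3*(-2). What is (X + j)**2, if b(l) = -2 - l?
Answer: 7733961/135424 ≈ 57.109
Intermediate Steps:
j = 11 (j = 5 + 6 = 11)
X = -1267/368 (X = -4 + ((-2 - 1*3)/16 - 40/(-46)) = -4 + ((-2 - 3)*(1/16) - 40*(-1/46)) = -4 + (-5*1/16 + 20/23) = -4 + (-5/16 + 20/23) = -4 + 205/368 = -1267/368 ≈ -3.4429)
(X + j)**2 = (-1267/368 + 11)**2 = (2781/368)**2 = 7733961/135424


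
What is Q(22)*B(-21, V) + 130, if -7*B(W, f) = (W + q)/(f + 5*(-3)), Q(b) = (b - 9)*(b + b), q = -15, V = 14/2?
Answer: -1664/7 ≈ -237.71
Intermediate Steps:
V = 7 (V = 14*(1/2) = 7)
Q(b) = 2*b*(-9 + b) (Q(b) = (-9 + b)*(2*b) = 2*b*(-9 + b))
B(W, f) = -(-15 + W)/(7*(-15 + f)) (B(W, f) = -(W - 15)/(7*(f + 5*(-3))) = -(-15 + W)/(7*(f - 15)) = -(-15 + W)/(7*(-15 + f)))
Q(22)*B(-21, V) + 130 = (2*22*(-9 + 22))*((15 - 1*(-21))/(7*(-15 + 7))) + 130 = (2*22*13)*((1/7)*(15 + 21)/(-8)) + 130 = 572*((1/7)*(-1/8)*36) + 130 = 572*(-9/14) + 130 = -2574/7 + 130 = -1664/7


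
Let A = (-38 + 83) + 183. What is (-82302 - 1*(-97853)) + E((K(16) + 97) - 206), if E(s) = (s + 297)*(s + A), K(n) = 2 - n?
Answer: 33821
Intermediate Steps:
A = 228 (A = 45 + 183 = 228)
E(s) = (228 + s)*(297 + s) (E(s) = (s + 297)*(s + 228) = (297 + s)*(228 + s) = (228 + s)*(297 + s))
(-82302 - 1*(-97853)) + E((K(16) + 97) - 206) = (-82302 - 1*(-97853)) + (67716 + (((2 - 1*16) + 97) - 206)² + 525*(((2 - 1*16) + 97) - 206)) = (-82302 + 97853) + (67716 + (((2 - 16) + 97) - 206)² + 525*(((2 - 16) + 97) - 206)) = 15551 + (67716 + ((-14 + 97) - 206)² + 525*((-14 + 97) - 206)) = 15551 + (67716 + (83 - 206)² + 525*(83 - 206)) = 15551 + (67716 + (-123)² + 525*(-123)) = 15551 + (67716 + 15129 - 64575) = 15551 + 18270 = 33821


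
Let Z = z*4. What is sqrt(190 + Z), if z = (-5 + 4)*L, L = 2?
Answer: sqrt(182) ≈ 13.491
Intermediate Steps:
z = -2 (z = (-5 + 4)*2 = -1*2 = -2)
Z = -8 (Z = -2*4 = -8)
sqrt(190 + Z) = sqrt(190 - 8) = sqrt(182)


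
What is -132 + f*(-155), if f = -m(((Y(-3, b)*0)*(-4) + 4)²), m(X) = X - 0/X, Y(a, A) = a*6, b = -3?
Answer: 2348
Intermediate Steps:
Y(a, A) = 6*a
m(X) = X (m(X) = X - 1*0 = X + 0 = X)
f = -16 (f = -(((6*(-3))*0)*(-4) + 4)² = -(-18*0*(-4) + 4)² = -(0*(-4) + 4)² = -(0 + 4)² = -1*4² = -1*16 = -16)
-132 + f*(-155) = -132 - 16*(-155) = -132 + 2480 = 2348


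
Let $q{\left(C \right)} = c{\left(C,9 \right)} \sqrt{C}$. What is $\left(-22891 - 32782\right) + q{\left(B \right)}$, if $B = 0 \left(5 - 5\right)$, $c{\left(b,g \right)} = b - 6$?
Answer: $-55673$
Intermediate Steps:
$c{\left(b,g \right)} = -6 + b$ ($c{\left(b,g \right)} = b - 6 = -6 + b$)
$B = 0$ ($B = 0 \cdot 0 = 0$)
$q{\left(C \right)} = \sqrt{C} \left(-6 + C\right)$ ($q{\left(C \right)} = \left(-6 + C\right) \sqrt{C} = \sqrt{C} \left(-6 + C\right)$)
$\left(-22891 - 32782\right) + q{\left(B \right)} = \left(-22891 - 32782\right) + \sqrt{0} \left(-6 + 0\right) = -55673 + 0 \left(-6\right) = -55673 + 0 = -55673$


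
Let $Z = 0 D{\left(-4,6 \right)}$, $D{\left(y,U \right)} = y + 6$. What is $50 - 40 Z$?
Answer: $50$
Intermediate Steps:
$D{\left(y,U \right)} = 6 + y$
$Z = 0$ ($Z = 0 \left(6 - 4\right) = 0 \cdot 2 = 0$)
$50 - 40 Z = 50 - 0 = 50 + 0 = 50$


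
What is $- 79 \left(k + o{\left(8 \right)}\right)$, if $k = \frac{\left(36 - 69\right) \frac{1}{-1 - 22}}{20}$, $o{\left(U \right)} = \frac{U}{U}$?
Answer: $- \frac{38947}{460} \approx -84.667$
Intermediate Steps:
$o{\left(U \right)} = 1$
$k = \frac{33}{460}$ ($k = - \frac{33}{-23} \cdot \frac{1}{20} = \left(-33\right) \left(- \frac{1}{23}\right) \frac{1}{20} = \frac{33}{23} \cdot \frac{1}{20} = \frac{33}{460} \approx 0.071739$)
$- 79 \left(k + o{\left(8 \right)}\right) = - 79 \left(\frac{33}{460} + 1\right) = \left(-79\right) \frac{493}{460} = - \frac{38947}{460}$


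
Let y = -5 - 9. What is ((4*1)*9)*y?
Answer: -504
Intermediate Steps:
y = -14
((4*1)*9)*y = ((4*1)*9)*(-14) = (4*9)*(-14) = 36*(-14) = -504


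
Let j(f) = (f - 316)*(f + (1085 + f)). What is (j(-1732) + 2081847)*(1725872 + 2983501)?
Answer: 32749163507547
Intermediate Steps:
j(f) = (-316 + f)*(1085 + 2*f)
(j(-1732) + 2081847)*(1725872 + 2983501) = ((-342860 + 2*(-1732)² + 453*(-1732)) + 2081847)*(1725872 + 2983501) = ((-342860 + 2*2999824 - 784596) + 2081847)*4709373 = ((-342860 + 5999648 - 784596) + 2081847)*4709373 = (4872192 + 2081847)*4709373 = 6954039*4709373 = 32749163507547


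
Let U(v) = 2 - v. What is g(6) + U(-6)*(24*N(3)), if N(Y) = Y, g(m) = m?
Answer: 582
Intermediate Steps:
g(6) + U(-6)*(24*N(3)) = 6 + (2 - 1*(-6))*(24*3) = 6 + (2 + 6)*72 = 6 + 8*72 = 6 + 576 = 582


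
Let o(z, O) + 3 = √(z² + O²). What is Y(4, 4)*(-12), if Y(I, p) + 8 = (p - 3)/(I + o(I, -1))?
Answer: 387/4 - 3*√17/4 ≈ 93.658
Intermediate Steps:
o(z, O) = -3 + √(O² + z²) (o(z, O) = -3 + √(z² + O²) = -3 + √(O² + z²))
Y(I, p) = -8 + (-3 + p)/(-3 + I + √(1 + I²)) (Y(I, p) = -8 + (p - 3)/(I + (-3 + √((-1)² + I²))) = -8 + (-3 + p)/(I + (-3 + √(1 + I²))) = -8 + (-3 + p)/(-3 + I + √(1 + I²)))
Y(4, 4)*(-12) = ((21 + 4 - 8*4 - 8*√(1 + 4²))/(-3 + 4 + √(1 + 4²)))*(-12) = ((21 + 4 - 32 - 8*√(1 + 16))/(-3 + 4 + √(1 + 16)))*(-12) = ((21 + 4 - 32 - 8*√17)/(-3 + 4 + √17))*(-12) = ((-7 - 8*√17)/(1 + √17))*(-12) = -12*(-7 - 8*√17)/(1 + √17)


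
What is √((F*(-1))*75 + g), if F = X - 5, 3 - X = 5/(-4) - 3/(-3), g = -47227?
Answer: I*√188383/2 ≈ 217.02*I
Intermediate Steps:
X = 13/4 (X = 3 - (5/(-4) - 3/(-3)) = 3 - (5*(-¼) - 3*(-⅓)) = 3 - (-5/4 + 1) = 3 - 1*(-¼) = 3 + ¼ = 13/4 ≈ 3.2500)
F = -7/4 (F = 13/4 - 5 = -7/4 ≈ -1.7500)
√((F*(-1))*75 + g) = √(-7/4*(-1)*75 - 47227) = √((7/4)*75 - 47227) = √(525/4 - 47227) = √(-188383/4) = I*√188383/2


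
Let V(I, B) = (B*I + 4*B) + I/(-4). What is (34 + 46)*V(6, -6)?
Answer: -4920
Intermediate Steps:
V(I, B) = 4*B - I/4 + B*I (V(I, B) = (4*B + B*I) + I*(-¼) = (4*B + B*I) - I/4 = 4*B - I/4 + B*I)
(34 + 46)*V(6, -6) = (34 + 46)*(4*(-6) - ¼*6 - 6*6) = 80*(-24 - 3/2 - 36) = 80*(-123/2) = -4920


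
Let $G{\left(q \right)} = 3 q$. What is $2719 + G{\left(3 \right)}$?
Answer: $2728$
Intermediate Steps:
$2719 + G{\left(3 \right)} = 2719 + 3 \cdot 3 = 2719 + 9 = 2728$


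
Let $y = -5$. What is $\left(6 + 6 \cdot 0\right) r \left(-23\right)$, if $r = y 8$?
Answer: $5520$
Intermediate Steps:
$r = -40$ ($r = \left(-5\right) 8 = -40$)
$\left(6 + 6 \cdot 0\right) r \left(-23\right) = \left(6 + 6 \cdot 0\right) \left(-40\right) \left(-23\right) = \left(6 + 0\right) \left(-40\right) \left(-23\right) = 6 \left(-40\right) \left(-23\right) = \left(-240\right) \left(-23\right) = 5520$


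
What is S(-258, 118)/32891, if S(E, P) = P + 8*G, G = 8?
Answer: 182/32891 ≈ 0.0055334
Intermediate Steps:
S(E, P) = 64 + P (S(E, P) = P + 8*8 = P + 64 = 64 + P)
S(-258, 118)/32891 = (64 + 118)/32891 = 182*(1/32891) = 182/32891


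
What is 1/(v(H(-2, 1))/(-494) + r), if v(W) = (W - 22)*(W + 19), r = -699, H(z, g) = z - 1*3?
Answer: -247/172464 ≈ -0.0014322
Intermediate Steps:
H(z, g) = -3 + z (H(z, g) = z - 3 = -3 + z)
v(W) = (-22 + W)*(19 + W)
1/(v(H(-2, 1))/(-494) + r) = 1/((-418 + (-3 - 2)² - 3*(-3 - 2))/(-494) - 699) = 1/((-418 + (-5)² - 3*(-5))*(-1/494) - 699) = 1/((-418 + 25 + 15)*(-1/494) - 699) = 1/(-378*(-1/494) - 699) = 1/(189/247 - 699) = 1/(-172464/247) = -247/172464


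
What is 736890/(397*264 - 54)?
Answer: 122815/17459 ≈ 7.0345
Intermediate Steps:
736890/(397*264 - 54) = 736890/(104808 - 54) = 736890/104754 = 736890*(1/104754) = 122815/17459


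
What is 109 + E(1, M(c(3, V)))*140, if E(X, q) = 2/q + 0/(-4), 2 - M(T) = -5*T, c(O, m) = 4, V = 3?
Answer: 1339/11 ≈ 121.73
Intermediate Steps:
M(T) = 2 + 5*T (M(T) = 2 - (-5)*T = 2 + 5*T)
E(X, q) = 2/q (E(X, q) = 2/q + 0*(-1/4) = 2/q + 0 = 2/q)
109 + E(1, M(c(3, V)))*140 = 109 + (2/(2 + 5*4))*140 = 109 + (2/(2 + 20))*140 = 109 + (2/22)*140 = 109 + (2*(1/22))*140 = 109 + (1/11)*140 = 109 + 140/11 = 1339/11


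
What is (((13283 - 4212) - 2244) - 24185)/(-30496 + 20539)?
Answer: 5786/3319 ≈ 1.7433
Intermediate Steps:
(((13283 - 4212) - 2244) - 24185)/(-30496 + 20539) = ((9071 - 2244) - 24185)/(-9957) = (6827 - 24185)*(-1/9957) = -17358*(-1/9957) = 5786/3319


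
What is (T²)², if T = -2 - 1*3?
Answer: 625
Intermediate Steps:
T = -5 (T = -2 - 3 = -5)
(T²)² = ((-5)²)² = 25² = 625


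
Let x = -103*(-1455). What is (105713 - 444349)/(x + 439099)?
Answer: -84659/147241 ≈ -0.57497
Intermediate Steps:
x = 149865
(105713 - 444349)/(x + 439099) = (105713 - 444349)/(149865 + 439099) = -338636/588964 = -338636*1/588964 = -84659/147241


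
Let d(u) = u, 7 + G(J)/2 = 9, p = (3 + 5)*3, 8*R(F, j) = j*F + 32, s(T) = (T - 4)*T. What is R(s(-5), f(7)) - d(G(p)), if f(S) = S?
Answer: 315/8 ≈ 39.375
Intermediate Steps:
s(T) = T*(-4 + T) (s(T) = (-4 + T)*T = T*(-4 + T))
R(F, j) = 4 + F*j/8 (R(F, j) = (j*F + 32)/8 = (F*j + 32)/8 = (32 + F*j)/8 = 4 + F*j/8)
p = 24 (p = 8*3 = 24)
G(J) = 4 (G(J) = -14 + 2*9 = -14 + 18 = 4)
R(s(-5), f(7)) - d(G(p)) = (4 + (1/8)*(-5*(-4 - 5))*7) - 1*4 = (4 + (1/8)*(-5*(-9))*7) - 4 = (4 + (1/8)*45*7) - 4 = (4 + 315/8) - 4 = 347/8 - 4 = 315/8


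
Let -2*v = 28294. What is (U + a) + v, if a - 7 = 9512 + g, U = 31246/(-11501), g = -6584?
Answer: -128980458/11501 ≈ -11215.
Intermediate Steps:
v = -14147 (v = -½*28294 = -14147)
U = -31246/11501 (U = 31246*(-1/11501) = -31246/11501 ≈ -2.7168)
a = 2935 (a = 7 + (9512 - 6584) = 7 + 2928 = 2935)
(U + a) + v = (-31246/11501 + 2935) - 14147 = 33724189/11501 - 14147 = -128980458/11501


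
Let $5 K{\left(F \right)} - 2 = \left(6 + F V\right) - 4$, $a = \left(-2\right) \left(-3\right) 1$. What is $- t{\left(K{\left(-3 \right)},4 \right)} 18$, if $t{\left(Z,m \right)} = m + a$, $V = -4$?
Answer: $-180$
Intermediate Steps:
$a = 6$ ($a = 6 \cdot 1 = 6$)
$K{\left(F \right)} = \frac{4}{5} - \frac{4 F}{5}$ ($K{\left(F \right)} = \frac{2}{5} + \frac{\left(6 + F \left(-4\right)\right) - 4}{5} = \frac{2}{5} + \frac{\left(6 - 4 F\right) - 4}{5} = \frac{2}{5} + \frac{2 - 4 F}{5} = \frac{2}{5} - \left(- \frac{2}{5} + \frac{4 F}{5}\right) = \frac{4}{5} - \frac{4 F}{5}$)
$t{\left(Z,m \right)} = 6 + m$ ($t{\left(Z,m \right)} = m + 6 = 6 + m$)
$- t{\left(K{\left(-3 \right)},4 \right)} 18 = - \left(6 + 4\right) 18 = - 10 \cdot 18 = \left(-1\right) 180 = -180$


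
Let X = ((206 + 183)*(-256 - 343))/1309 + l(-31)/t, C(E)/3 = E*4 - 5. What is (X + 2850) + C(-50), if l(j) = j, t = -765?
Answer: 121169567/58905 ≈ 2057.0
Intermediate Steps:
C(E) = -15 + 12*E (C(E) = 3*(E*4 - 5) = 3*(4*E - 5) = 3*(-5 + 4*E) = -15 + 12*E)
X = -10483108/58905 (X = ((206 + 183)*(-256 - 343))/1309 - 31/(-765) = (389*(-599))*(1/1309) - 31*(-1/765) = -233011*1/1309 + 31/765 = -233011/1309 + 31/765 = -10483108/58905 ≈ -177.97)
(X + 2850) + C(-50) = (-10483108/58905 + 2850) + (-15 + 12*(-50)) = 157396142/58905 + (-15 - 600) = 157396142/58905 - 615 = 121169567/58905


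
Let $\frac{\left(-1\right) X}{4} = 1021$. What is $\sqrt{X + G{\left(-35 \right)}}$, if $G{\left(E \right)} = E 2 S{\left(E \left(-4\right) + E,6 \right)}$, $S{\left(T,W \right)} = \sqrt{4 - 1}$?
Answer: $\sqrt{-4084 - 70 \sqrt{3}} \approx 64.848 i$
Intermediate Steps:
$X = -4084$ ($X = \left(-4\right) 1021 = -4084$)
$S{\left(T,W \right)} = \sqrt{3}$
$G{\left(E \right)} = 2 E \sqrt{3}$ ($G{\left(E \right)} = E 2 \sqrt{3} = 2 E \sqrt{3}$)
$\sqrt{X + G{\left(-35 \right)}} = \sqrt{-4084 + 2 \left(-35\right) \sqrt{3}} = \sqrt{-4084 - 70 \sqrt{3}}$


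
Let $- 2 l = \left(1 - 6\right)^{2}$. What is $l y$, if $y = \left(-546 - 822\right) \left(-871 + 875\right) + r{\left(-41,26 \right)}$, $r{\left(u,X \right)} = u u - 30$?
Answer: $\frac{95525}{2} \approx 47763.0$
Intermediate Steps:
$l = - \frac{25}{2}$ ($l = - \frac{\left(1 - 6\right)^{2}}{2} = - \frac{\left(-5\right)^{2}}{2} = \left(- \frac{1}{2}\right) 25 = - \frac{25}{2} \approx -12.5$)
$r{\left(u,X \right)} = -30 + u^{2}$ ($r{\left(u,X \right)} = u^{2} - 30 = -30 + u^{2}$)
$y = -3821$ ($y = \left(-546 - 822\right) \left(-871 + 875\right) - \left(30 - \left(-41\right)^{2}\right) = \left(-1368\right) 4 + \left(-30 + 1681\right) = -5472 + 1651 = -3821$)
$l y = \left(- \frac{25}{2}\right) \left(-3821\right) = \frac{95525}{2}$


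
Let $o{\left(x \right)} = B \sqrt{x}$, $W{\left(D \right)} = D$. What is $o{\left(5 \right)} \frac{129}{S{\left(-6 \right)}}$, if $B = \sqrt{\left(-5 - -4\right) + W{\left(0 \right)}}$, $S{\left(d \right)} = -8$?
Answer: $- \frac{129 i \sqrt{5}}{8} \approx - 36.057 i$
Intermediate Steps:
$B = i$ ($B = \sqrt{\left(-5 - -4\right) + 0} = \sqrt{\left(-5 + 4\right) + 0} = \sqrt{-1 + 0} = \sqrt{-1} = i \approx 1.0 i$)
$o{\left(x \right)} = i \sqrt{x}$
$o{\left(5 \right)} \frac{129}{S{\left(-6 \right)}} = i \sqrt{5} \frac{129}{-8} = i \sqrt{5} \cdot 129 \left(- \frac{1}{8}\right) = i \sqrt{5} \left(- \frac{129}{8}\right) = - \frac{129 i \sqrt{5}}{8}$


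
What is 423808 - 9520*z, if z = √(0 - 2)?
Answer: 423808 - 9520*I*√2 ≈ 4.2381e+5 - 13463.0*I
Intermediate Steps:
z = I*√2 (z = √(-2) = I*√2 ≈ 1.4142*I)
423808 - 9520*z = 423808 - 9520*I*√2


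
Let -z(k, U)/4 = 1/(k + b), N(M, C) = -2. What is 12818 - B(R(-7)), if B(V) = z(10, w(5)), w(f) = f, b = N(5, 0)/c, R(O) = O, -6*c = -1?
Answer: 12816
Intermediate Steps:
c = ⅙ (c = -⅙*(-1) = ⅙ ≈ 0.16667)
b = -12 (b = -2/⅙ = -2*6 = -12)
z(k, U) = -4/(-12 + k) (z(k, U) = -4/(k - 12) = -4/(-12 + k))
B(V) = 2 (B(V) = -4/(-12 + 10) = -4/(-2) = -4*(-½) = 2)
12818 - B(R(-7)) = 12818 - 1*2 = 12818 - 2 = 12816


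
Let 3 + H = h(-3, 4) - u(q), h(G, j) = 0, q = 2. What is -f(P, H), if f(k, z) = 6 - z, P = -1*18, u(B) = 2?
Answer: -11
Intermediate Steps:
H = -5 (H = -3 + (0 - 1*2) = -3 + (0 - 2) = -3 - 2 = -5)
P = -18
-f(P, H) = -(6 - 1*(-5)) = -(6 + 5) = -1*11 = -11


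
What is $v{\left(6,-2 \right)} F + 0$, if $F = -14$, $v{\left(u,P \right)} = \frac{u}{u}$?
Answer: $-14$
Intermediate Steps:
$v{\left(u,P \right)} = 1$
$v{\left(6,-2 \right)} F + 0 = 1 \left(-14\right) + 0 = -14 + 0 = -14$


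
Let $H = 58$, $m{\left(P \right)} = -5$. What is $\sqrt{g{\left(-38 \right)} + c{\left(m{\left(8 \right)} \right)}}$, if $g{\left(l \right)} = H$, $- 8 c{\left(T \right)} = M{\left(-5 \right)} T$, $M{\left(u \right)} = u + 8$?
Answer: $\frac{\sqrt{958}}{4} \approx 7.7379$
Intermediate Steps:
$M{\left(u \right)} = 8 + u$
$c{\left(T \right)} = - \frac{3 T}{8}$ ($c{\left(T \right)} = - \frac{\left(8 - 5\right) T}{8} = - \frac{3 T}{8}$)
$g{\left(l \right)} = 58$
$\sqrt{g{\left(-38 \right)} + c{\left(m{\left(8 \right)} \right)}} = \sqrt{58 - - \frac{15}{8}} = \sqrt{58 + \frac{15}{8}} = \sqrt{\frac{479}{8}} = \frac{\sqrt{958}}{4}$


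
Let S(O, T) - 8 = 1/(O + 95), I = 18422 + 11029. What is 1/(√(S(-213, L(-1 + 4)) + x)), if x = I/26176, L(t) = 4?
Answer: 8*√339754658683/14079593 ≈ 0.33119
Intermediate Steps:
I = 29451
x = 29451/26176 ≈ 1.1251
S(O, T) = 8 + 1/(95 + O) (S(O, T) = 8 + 1/(O + 95) = 8 + 1/(95 + O))
1/(√(S(-213, L(-1 + 4)) + x)) = 1/(√((761 + 8*(-213))/(95 - 213) + 29451/26176)) = 1/(√((761 - 1704)/(-118) + 29451/26176)) = 1/(√(-1/118*(-943) + 29451/26176)) = 1/(√(943/118 + 29451/26176)) = 1/(√(14079593/1544384)) = 1/(√339754658683/193048) = 8*√339754658683/14079593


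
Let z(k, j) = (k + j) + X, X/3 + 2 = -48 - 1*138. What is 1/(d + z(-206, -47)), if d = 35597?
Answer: 1/34780 ≈ 2.8752e-5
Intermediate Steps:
X = -564 (X = -6 + 3*(-48 - 1*138) = -6 + 3*(-48 - 138) = -6 + 3*(-186) = -6 - 558 = -564)
z(k, j) = -564 + j + k (z(k, j) = (k + j) - 564 = (j + k) - 564 = -564 + j + k)
1/(d + z(-206, -47)) = 1/(35597 + (-564 - 47 - 206)) = 1/(35597 - 817) = 1/34780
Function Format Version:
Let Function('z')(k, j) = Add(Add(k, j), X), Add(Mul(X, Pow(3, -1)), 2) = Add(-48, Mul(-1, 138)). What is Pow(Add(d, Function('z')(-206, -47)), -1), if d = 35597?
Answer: Rational(1, 34780) ≈ 2.8752e-5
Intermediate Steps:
X = -564 (X = Add(-6, Mul(3, Add(-48, Mul(-1, 138)))) = Add(-6, Mul(3, Add(-48, -138))) = Add(-6, Mul(3, -186)) = Add(-6, -558) = -564)
Function('z')(k, j) = Add(-564, j, k) (Function('z')(k, j) = Add(Add(k, j), -564) = Add(Add(j, k), -564) = Add(-564, j, k))
Pow(Add(d, Function('z')(-206, -47)), -1) = Pow(Add(35597, Add(-564, -47, -206)), -1) = Pow(Add(35597, -817), -1) = Pow(34780, -1) = Rational(1, 34780)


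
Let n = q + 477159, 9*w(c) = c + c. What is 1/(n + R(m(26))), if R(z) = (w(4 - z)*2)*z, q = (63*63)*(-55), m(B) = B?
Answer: 9/2327488 ≈ 3.8668e-6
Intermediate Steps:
w(c) = 2*c/9 (w(c) = (c + c)/9 = (2*c)/9 = 2*c/9)
q = -218295 (q = 3969*(-55) = -218295)
R(z) = z*(16/9 - 4*z/9) (R(z) = ((2*(4 - z)/9)*2)*z = ((8/9 - 2*z/9)*2)*z = (16/9 - 4*z/9)*z = z*(16/9 - 4*z/9))
n = 258864 (n = -218295 + 477159 = 258864)
1/(n + R(m(26))) = 1/(258864 + (4/9)*26*(4 - 1*26)) = 1/(258864 + (4/9)*26*(4 - 26)) = 1/(258864 + (4/9)*26*(-22)) = 1/(258864 - 2288/9) = 1/(2327488/9) = 9/2327488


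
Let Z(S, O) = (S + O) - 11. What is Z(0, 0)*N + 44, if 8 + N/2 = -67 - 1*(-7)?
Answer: 1540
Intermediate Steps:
Z(S, O) = -11 + O + S (Z(S, O) = (O + S) - 11 = -11 + O + S)
N = -136 (N = -16 + 2*(-67 - 1*(-7)) = -16 + 2*(-67 + 7) = -16 + 2*(-60) = -16 - 120 = -136)
Z(0, 0)*N + 44 = (-11 + 0 + 0)*(-136) + 44 = -11*(-136) + 44 = 1496 + 44 = 1540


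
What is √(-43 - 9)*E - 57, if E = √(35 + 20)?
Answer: -57 + 2*I*√715 ≈ -57.0 + 53.479*I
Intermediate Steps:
E = √55 ≈ 7.4162
√(-43 - 9)*E - 57 = √(-43 - 9)*√55 - 57 = √(-52)*√55 - 57 = (2*I*√13)*√55 - 57 = 2*I*√715 - 57 = -57 + 2*I*√715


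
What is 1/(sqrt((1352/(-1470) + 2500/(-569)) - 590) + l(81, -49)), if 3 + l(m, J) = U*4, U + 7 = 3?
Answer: -7946085/399944609 - 7*I*sqrt(2124950363790)/399944609 ≈ -0.019868 - 0.025514*I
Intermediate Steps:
U = -4 (U = -7 + 3 = -4)
l(m, J) = -19 (l(m, J) = -3 - 4*4 = -3 - 16 = -19)
1/(sqrt((1352/(-1470) + 2500/(-569)) - 590) + l(81, -49)) = 1/(sqrt((1352/(-1470) + 2500/(-569)) - 590) - 19) = 1/(sqrt((1352*(-1/1470) + 2500*(-1/569)) - 590) - 19) = 1/(sqrt((-676/735 - 2500/569) - 590) - 19) = 1/(sqrt(-2222144/418215 - 590) - 19) = 1/(sqrt(-248968994/418215) - 19) = 1/(I*sqrt(2124950363790)/59745 - 19) = 1/(-19 + I*sqrt(2124950363790)/59745)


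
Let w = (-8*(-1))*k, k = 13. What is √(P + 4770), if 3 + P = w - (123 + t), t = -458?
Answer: √5206 ≈ 72.153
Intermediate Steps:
w = 104 (w = -8*(-1)*13 = 8*13 = 104)
P = 436 (P = -3 + (104 - (123 - 458)) = -3 + (104 - 1*(-335)) = -3 + (104 + 335) = -3 + 439 = 436)
√(P + 4770) = √(436 + 4770) = √5206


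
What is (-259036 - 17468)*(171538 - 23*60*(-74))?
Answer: -75667531632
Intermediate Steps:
(-259036 - 17468)*(171538 - 23*60*(-74)) = -276504*(171538 - 1380*(-74)) = -276504*(171538 + 102120) = -276504*273658 = -75667531632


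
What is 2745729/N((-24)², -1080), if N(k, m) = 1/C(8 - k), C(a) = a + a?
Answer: -3119148144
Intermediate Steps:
C(a) = 2*a
N(k, m) = 1/(16 - 2*k) (N(k, m) = 1/(2*(8 - k)) = 1/(16 - 2*k))
2745729/N((-24)², -1080) = 2745729/((-1/(-16 + 2*(-24)²))) = 2745729/((-1/(-16 + 2*576))) = 2745729/((-1/(-16 + 1152))) = 2745729/((-1/1136)) = 2745729/((-1*1/1136)) = 2745729/(-1/1136) = 2745729*(-1136) = -3119148144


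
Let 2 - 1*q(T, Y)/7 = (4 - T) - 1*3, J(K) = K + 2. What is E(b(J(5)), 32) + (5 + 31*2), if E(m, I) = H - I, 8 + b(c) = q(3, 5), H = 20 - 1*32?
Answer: 23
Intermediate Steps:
J(K) = 2 + K
q(T, Y) = 7 + 7*T (q(T, Y) = 14 - 7*((4 - T) - 1*3) = 14 - 7*((4 - T) - 3) = 14 - 7*(1 - T) = 14 + (-7 + 7*T) = 7 + 7*T)
H = -12 (H = 20 - 32 = -12)
b(c) = 20 (b(c) = -8 + (7 + 7*3) = -8 + (7 + 21) = -8 + 28 = 20)
E(m, I) = -12 - I
E(b(J(5)), 32) + (5 + 31*2) = (-12 - 1*32) + (5 + 31*2) = (-12 - 32) + (5 + 62) = -44 + 67 = 23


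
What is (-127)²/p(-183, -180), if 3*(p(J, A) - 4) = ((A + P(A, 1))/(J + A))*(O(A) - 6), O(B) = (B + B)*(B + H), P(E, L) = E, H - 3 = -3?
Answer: 1951609/2592244 ≈ 0.75286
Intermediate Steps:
H = 0 (H = 3 - 3 = 0)
O(B) = 2*B² (O(B) = (B + B)*(B + 0) = (2*B)*B = 2*B²)
p(J, A) = 4 + 2*A*(-6 + 2*A²)/(3*(A + J)) (p(J, A) = 4 + (((A + A)/(J + A))*(2*A² - 6))/3 = 4 + (((2*A)/(A + J))*(-6 + 2*A²))/3 = 4 + ((2*A/(A + J))*(-6 + 2*A²))/3 = 4 + (2*A*(-6 + 2*A²)/(A + J))/3 = 4 + 2*A*(-6 + 2*A²)/(3*(A + J)))
(-127)²/p(-183, -180) = (-127)²/(((4*(-183) + (4/3)*(-180)³)/(-180 - 183))) = 16129/(((-732 + (4/3)*(-5832000))/(-363))) = 16129/((-(-732 - 7776000)/363)) = 16129/((-1/363*(-7776732))) = 16129/(2592244/121) = 16129*(121/2592244) = 1951609/2592244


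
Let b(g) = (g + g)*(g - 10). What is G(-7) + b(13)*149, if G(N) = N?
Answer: 11615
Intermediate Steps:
b(g) = 2*g*(-10 + g) (b(g) = (2*g)*(-10 + g) = 2*g*(-10 + g))
G(-7) + b(13)*149 = -7 + (2*13*(-10 + 13))*149 = -7 + (2*13*3)*149 = -7 + 78*149 = -7 + 11622 = 11615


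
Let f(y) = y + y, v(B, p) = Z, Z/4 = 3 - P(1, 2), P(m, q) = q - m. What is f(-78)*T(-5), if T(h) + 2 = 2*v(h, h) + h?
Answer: -1404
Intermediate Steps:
Z = 8 (Z = 4*(3 - (2 - 1*1)) = 4*(3 - (2 - 1)) = 4*(3 - 1*1) = 4*(3 - 1) = 4*2 = 8)
v(B, p) = 8
T(h) = 14 + h (T(h) = -2 + (2*8 + h) = -2 + (16 + h) = 14 + h)
f(y) = 2*y
f(-78)*T(-5) = (2*(-78))*(14 - 5) = -156*9 = -1404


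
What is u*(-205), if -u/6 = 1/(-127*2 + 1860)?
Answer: 615/803 ≈ 0.76588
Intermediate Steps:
u = -3/803 (u = -6/(-127*2 + 1860) = -6/(-254 + 1860) = -6/1606 = -6*1/1606 = -3/803 ≈ -0.0037360)
u*(-205) = -3/803*(-205) = 615/803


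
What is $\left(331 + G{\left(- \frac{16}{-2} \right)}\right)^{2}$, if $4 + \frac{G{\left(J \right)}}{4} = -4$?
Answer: $89401$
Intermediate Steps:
$G{\left(J \right)} = -32$ ($G{\left(J \right)} = -16 + 4 \left(-4\right) = -16 - 16 = -32$)
$\left(331 + G{\left(- \frac{16}{-2} \right)}\right)^{2} = \left(331 - 32\right)^{2} = 299^{2} = 89401$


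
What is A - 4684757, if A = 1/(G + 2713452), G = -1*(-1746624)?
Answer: -20894372261531/4460076 ≈ -4.6848e+6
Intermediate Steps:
G = 1746624
A = 1/4460076 (A = 1/(1746624 + 2713452) = 1/4460076 ≈ 2.2421e-7)
A - 4684757 = 1/4460076 - 4684757 = -20894372261531/4460076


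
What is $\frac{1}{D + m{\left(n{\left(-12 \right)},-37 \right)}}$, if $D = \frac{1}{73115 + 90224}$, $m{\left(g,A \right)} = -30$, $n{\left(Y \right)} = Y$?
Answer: $- \frac{163339}{4900169} \approx -0.033333$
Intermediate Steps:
$D = \frac{1}{163339} \approx 6.1222 \cdot 10^{-6}$
$\frac{1}{D + m{\left(n{\left(-12 \right)},-37 \right)}} = \frac{1}{\frac{1}{163339} - 30} = \frac{1}{- \frac{4900169}{163339}} = - \frac{163339}{4900169}$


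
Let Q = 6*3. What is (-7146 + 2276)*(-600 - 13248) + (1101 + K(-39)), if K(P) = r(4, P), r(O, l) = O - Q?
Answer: 67440847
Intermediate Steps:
Q = 18
r(O, l) = -18 + O (r(O, l) = O - 1*18 = O - 18 = -18 + O)
K(P) = -14 (K(P) = -18 + 4 = -14)
(-7146 + 2276)*(-600 - 13248) + (1101 + K(-39)) = (-7146 + 2276)*(-600 - 13248) + (1101 - 14) = -4870*(-13848) + 1087 = 67439760 + 1087 = 67440847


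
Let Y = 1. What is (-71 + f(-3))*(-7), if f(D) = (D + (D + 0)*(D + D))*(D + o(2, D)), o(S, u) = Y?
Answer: 707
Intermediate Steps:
o(S, u) = 1
f(D) = (1 + D)*(D + 2*D²) (f(D) = (D + (D + 0)*(D + D))*(D + 1) = (D + D*(2*D))*(1 + D) = (D + 2*D²)*(1 + D) = (1 + D)*(D + 2*D²))
(-71 + f(-3))*(-7) = (-71 - 3*(1 + 2*(-3)² + 3*(-3)))*(-7) = (-71 - 3*(1 + 2*9 - 9))*(-7) = (-71 - 3*(1 + 18 - 9))*(-7) = (-71 - 3*10)*(-7) = (-71 - 30)*(-7) = -101*(-7) = 707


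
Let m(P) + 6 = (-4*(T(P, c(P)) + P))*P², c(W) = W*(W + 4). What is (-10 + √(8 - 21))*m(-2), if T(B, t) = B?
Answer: -580 + 58*I*√13 ≈ -580.0 + 209.12*I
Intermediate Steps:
c(W) = W*(4 + W)
m(P) = -6 - 8*P³ (m(P) = -6 + (-4*(P + P))*P² = -6 + (-8*P)*P² = -6 - 8*P³)
(-10 + √(8 - 21))*m(-2) = (-10 + √(8 - 21))*(-6 - 8*(-2)³) = (-10 + √(-13))*(-6 - 8*(-8)) = (-10 + I*√13)*(-6 + 64) = (-10 + I*√13)*58 = -580 + 58*I*√13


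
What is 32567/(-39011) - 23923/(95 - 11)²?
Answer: -166150415/39323088 ≈ -4.2253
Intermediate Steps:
32567/(-39011) - 23923/(95 - 11)² = 32567*(-1/39011) - 23923/(84²) = -32567/39011 - 23923/7056 = -166150415/39323088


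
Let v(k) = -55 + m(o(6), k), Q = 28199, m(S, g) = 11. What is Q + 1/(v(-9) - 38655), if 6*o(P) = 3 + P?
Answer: 1091273100/38699 ≈ 28199.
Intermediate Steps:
o(P) = ½ + P/6 (o(P) = (3 + P)/6 = ½ + P/6)
v(k) = -44 (v(k) = -55 + 11 = -44)
Q + 1/(v(-9) - 38655) = 28199 + 1/(-44 - 38655) = 28199 + 1/(-38699) = 28199 - 1/38699 = 1091273100/38699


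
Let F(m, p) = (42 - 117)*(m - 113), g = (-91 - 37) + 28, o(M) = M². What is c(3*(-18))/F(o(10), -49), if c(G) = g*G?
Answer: 72/13 ≈ 5.5385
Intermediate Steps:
g = -100 (g = -128 + 28 = -100)
F(m, p) = 8475 - 75*m (F(m, p) = -75*(-113 + m) = 8475 - 75*m)
c(G) = -100*G
c(3*(-18))/F(o(10), -49) = (-300*(-18))/(8475 - 75*10²) = (-100*(-54))/(8475 - 75*100) = 5400/(8475 - 7500) = 5400/975 = 5400*(1/975) = 72/13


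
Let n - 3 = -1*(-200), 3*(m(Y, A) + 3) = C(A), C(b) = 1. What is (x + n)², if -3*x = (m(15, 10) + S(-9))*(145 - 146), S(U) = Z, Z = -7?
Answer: 3232804/81 ≈ 39911.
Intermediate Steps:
m(Y, A) = -8/3 (m(Y, A) = -3 + (⅓)*1 = -3 + ⅓ = -8/3)
n = 203 (n = 3 - 1*(-200) = 3 + 200 = 203)
S(U) = -7
x = -29/9 (x = -(-8/3 - 7)*(145 - 146)/3 = -(-29)*(-1)/9 = -⅓*29/3 = -29/9 ≈ -3.2222)
(x + n)² = (-29/9 + 203)² = (1798/9)² = 3232804/81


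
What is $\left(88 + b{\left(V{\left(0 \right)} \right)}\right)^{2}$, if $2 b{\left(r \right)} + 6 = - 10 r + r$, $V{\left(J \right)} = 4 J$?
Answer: $7225$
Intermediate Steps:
$b{\left(r \right)} = -3 - \frac{9 r}{2}$ ($b{\left(r \right)} = -3 + \frac{- 10 r + r}{2} = -3 + \frac{\left(-9\right) r}{2} = -3 - \frac{9 r}{2}$)
$\left(88 + b{\left(V{\left(0 \right)} \right)}\right)^{2} = \left(88 - \left(3 + \frac{9 \cdot 4 \cdot 0}{2}\right)\right)^{2} = \left(88 - 3\right)^{2} = 85^{2} = 7225$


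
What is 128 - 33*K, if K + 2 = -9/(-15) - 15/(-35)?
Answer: 5602/35 ≈ 160.06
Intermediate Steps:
K = -34/35 (K = -2 + (-9/(-15) - 15/(-35)) = -2 + (-9*(-1/15) - 15*(-1/35)) = -2 + (3/5 + 3/7) = -2 + 36/35 = -34/35 ≈ -0.97143)
128 - 33*K = 128 - 33*(-34/35) = 128 + 1122/35 = 5602/35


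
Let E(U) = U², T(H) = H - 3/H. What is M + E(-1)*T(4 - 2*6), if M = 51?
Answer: 347/8 ≈ 43.375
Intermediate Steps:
T(H) = H - 3/H
M + E(-1)*T(4 - 2*6) = 51 + (-1)²*((4 - 2*6) - 3/(4 - 2*6)) = 51 + 1*((4 - 12) - 3/(4 - 12)) = 51 + 1*(-8 - 3/(-8)) = 51 + 1*(-8 - 3*(-⅛)) = 51 + 1*(-8 + 3/8) = 51 + 1*(-61/8) = 51 - 61/8 = 347/8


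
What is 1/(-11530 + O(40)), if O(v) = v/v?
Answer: -1/11529 ≈ -8.6738e-5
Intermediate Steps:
O(v) = 1
1/(-11530 + O(40)) = 1/(-11530 + 1) = 1/(-11529) = -1/11529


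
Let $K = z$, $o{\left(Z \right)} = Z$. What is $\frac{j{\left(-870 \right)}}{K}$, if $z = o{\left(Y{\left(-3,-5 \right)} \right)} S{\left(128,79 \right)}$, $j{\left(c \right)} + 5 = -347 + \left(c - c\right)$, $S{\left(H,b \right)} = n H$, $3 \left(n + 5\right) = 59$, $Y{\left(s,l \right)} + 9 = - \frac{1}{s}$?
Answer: $\frac{9}{416} \approx 0.021635$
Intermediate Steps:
$Y{\left(s,l \right)} = -9 - \frac{1}{s}$
$n = \frac{44}{3}$ ($n = -5 + \frac{1}{3} \cdot 59 = -5 + \frac{59}{3} = \frac{44}{3} \approx 14.667$)
$S{\left(H,b \right)} = \frac{44 H}{3}$
$j{\left(c \right)} = -352$ ($j{\left(c \right)} = -5 + \left(-347 + \left(c - c\right)\right) = -5 + \left(-347 + 0\right) = -5 - 347 = -352$)
$z = - \frac{146432}{9}$ ($z = \left(-9 - \frac{1}{-3}\right) \frac{44}{3} \cdot 128 = \left(-9 - - \frac{1}{3}\right) \frac{5632}{3} = \left(-9 + \frac{1}{3}\right) \frac{5632}{3} = \left(- \frac{26}{3}\right) \frac{5632}{3} = - \frac{146432}{9} \approx -16270.0$)
$K = - \frac{146432}{9} \approx -16270.0$
$\frac{j{\left(-870 \right)}}{K} = - \frac{352}{- \frac{146432}{9}} = \left(-352\right) \left(- \frac{9}{146432}\right) = \frac{9}{416}$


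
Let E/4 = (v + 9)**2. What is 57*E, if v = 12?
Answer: 100548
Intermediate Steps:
E = 1764 (E = 4*(12 + 9)**2 = 4*21**2 = 4*441 = 1764)
57*E = 57*1764 = 100548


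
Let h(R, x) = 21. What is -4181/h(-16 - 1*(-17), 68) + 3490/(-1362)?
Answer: -320434/1589 ≈ -201.66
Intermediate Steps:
-4181/h(-16 - 1*(-17), 68) + 3490/(-1362) = -4181/21 + 3490/(-1362) = -4181*1/21 + 3490*(-1/1362) = -4181/21 - 1745/681 = -320434/1589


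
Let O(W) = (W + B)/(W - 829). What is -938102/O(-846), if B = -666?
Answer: -785660425/756 ≈ -1.0392e+6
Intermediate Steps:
O(W) = (-666 + W)/(-829 + W) (O(W) = (W - 666)/(W - 829) = (-666 + W)/(-829 + W))
-938102/O(-846) = -938102*(-829 - 846)/(-666 - 846) = -938102/(-1512/(-1675)) = -938102/((-1/1675*(-1512))) = -938102/1512/1675 = -938102*1675/1512 = -785660425/756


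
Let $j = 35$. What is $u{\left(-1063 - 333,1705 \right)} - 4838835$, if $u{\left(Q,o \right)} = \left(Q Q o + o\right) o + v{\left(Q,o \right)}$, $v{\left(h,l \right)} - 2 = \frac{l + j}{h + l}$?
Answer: $\frac{583521254761556}{103} \approx 5.6653 \cdot 10^{12}$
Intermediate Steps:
$v{\left(h,l \right)} = 2 + \frac{35 + l}{h + l}$ ($v{\left(h,l \right)} = 2 + \frac{l + 35}{h + l} = 2 + \frac{35 + l}{h + l}$)
$u{\left(Q,o \right)} = o \left(o + o Q^{2}\right) + \frac{35 + 2 Q + 3 o}{Q + o}$ ($u{\left(Q,o \right)} = \left(Q Q o + o\right) o + \frac{35 + 2 Q + 3 o}{Q + o} = \left(Q^{2} o + o\right) o + \frac{35 + 2 Q + 3 o}{Q + o} = \left(o Q^{2} + o\right) o + \frac{35 + 2 Q + 3 o}{Q + o} = \left(o + o Q^{2}\right) o + \frac{35 + 2 Q + 3 o}{Q + o} = o \left(o + o Q^{2}\right) + \frac{35 + 2 Q + 3 o}{Q + o}$)
$u{\left(-1063 - 333,1705 \right)} - 4838835 = \frac{35 + 2 \left(-1063 - 333\right) + 3 \cdot 1705 + 1705^{2} \left(1 + \left(-1063 - 333\right)^{2}\right) \left(\left(-1063 - 333\right) + 1705\right)}{\left(-1063 - 333\right) + 1705} - 4838835 = \frac{35 + 2 \left(-1063 - 333\right) + 5115 + 2907025 \left(1 + \left(-1063 - 333\right)^{2}\right) \left(\left(-1063 - 333\right) + 1705\right)}{\left(-1063 - 333\right) + 1705} - 4838835 = \frac{35 + 2 \left(-1396\right) + 5115 + 2907025 \left(1 + \left(-1396\right)^{2}\right) \left(-1396 + 1705\right)}{-1396 + 1705} - 4838835 = \frac{35 - 2792 + 5115 + 2907025 \left(1 + 1948816\right) 309}{309} - 4838835 = \frac{35 - 2792 + 5115 + 2907025 \cdot 1948817 \cdot 309}{309} - 4838835 = \frac{35 - 2792 + 5115 + 1750565259482325}{309} - 4838835 = \frac{1}{309} \cdot 1750565259484683 - 4838835 = \frac{583521753161561}{103} - 4838835 = \frac{583521254761556}{103}$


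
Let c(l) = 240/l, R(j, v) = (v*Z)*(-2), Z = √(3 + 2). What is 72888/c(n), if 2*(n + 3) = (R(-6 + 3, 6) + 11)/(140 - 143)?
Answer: -88073/60 + 3037*√5/5 ≈ -109.70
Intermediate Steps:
Z = √5 ≈ 2.2361
R(j, v) = -2*v*√5 (R(j, v) = (v*√5)*(-2) = -2*v*√5)
n = -29/6 + 2*√5 (n = -3 + ((-2*6*√5 + 11)/(140 - 143))/2 = -3 + ((-12*√5 + 11)/(-3))/2 = -3 + ((11 - 12*√5)*(-⅓))/2 = -3 + (-11/3 + 4*√5)/2 = -3 + (-11/6 + 2*√5) = -29/6 + 2*√5 ≈ -0.36120)
72888/c(n) = 72888/((240/(-29/6 + 2*√5))) = 72888*(-29/1440 + √5/120) = -88073/60 + 3037*√5/5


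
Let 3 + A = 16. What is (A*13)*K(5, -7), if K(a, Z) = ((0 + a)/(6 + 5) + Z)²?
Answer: 876096/121 ≈ 7240.5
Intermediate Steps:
A = 13 (A = -3 + 16 = 13)
K(a, Z) = (Z + a/11)² (K(a, Z) = (a/11 + Z)² = (Z + a/11)²)
(A*13)*K(5, -7) = (13*13)*((5 + 11*(-7))²/121) = 169*((5 - 77)²/121) = 169*((1/121)*(-72)²) = 169*((1/121)*5184) = 169*(5184/121) = 876096/121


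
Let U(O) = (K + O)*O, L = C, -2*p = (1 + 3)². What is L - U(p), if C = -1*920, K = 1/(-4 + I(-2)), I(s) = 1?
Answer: -2960/3 ≈ -986.67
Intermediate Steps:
p = -8 (p = -(1 + 3)²/2 = -½*4² = -½*16 = -8)
K = -⅓ (K = 1/(-4 + 1) = 1/(-3) = -⅓ ≈ -0.33333)
C = -920
L = -920
U(O) = O*(-⅓ + O) (U(O) = (-⅓ + O)*O = O*(-⅓ + O))
L - U(p) = -920 - (-8)*(-⅓ - 8) = -920 - (-8)*(-25)/3 = -920 - 1*200/3 = -920 - 200/3 = -2960/3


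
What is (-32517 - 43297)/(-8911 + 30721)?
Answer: -37907/10905 ≈ -3.4761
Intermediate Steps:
(-32517 - 43297)/(-8911 + 30721) = -75814/21810 = -75814*1/21810 = -37907/10905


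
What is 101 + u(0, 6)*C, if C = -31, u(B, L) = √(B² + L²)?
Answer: -85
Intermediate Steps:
101 + u(0, 6)*C = 101 + √(0² + 6²)*(-31) = 101 + √(0 + 36)*(-31) = 101 + √36*(-31) = 101 + 6*(-31) = 101 - 186 = -85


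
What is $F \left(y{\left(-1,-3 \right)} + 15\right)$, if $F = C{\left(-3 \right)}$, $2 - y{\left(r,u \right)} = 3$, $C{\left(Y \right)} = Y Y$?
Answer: $126$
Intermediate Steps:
$C{\left(Y \right)} = Y^{2}$
$y{\left(r,u \right)} = -1$ ($y{\left(r,u \right)} = 2 - 3 = -1$)
$F = 9$ ($F = \left(-3\right)^{2} = 9$)
$F \left(y{\left(-1,-3 \right)} + 15\right) = 9 \left(-1 + 15\right) = 9 \cdot 14 = 126$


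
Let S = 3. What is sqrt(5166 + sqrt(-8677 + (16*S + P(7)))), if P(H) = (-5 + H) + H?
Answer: sqrt(5166 + 2*I*sqrt(2155)) ≈ 71.878 + 0.6458*I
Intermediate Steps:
P(H) = -5 + 2*H
sqrt(5166 + sqrt(-8677 + (16*S + P(7)))) = sqrt(5166 + sqrt(-8677 + (16*3 + (-5 + 2*7)))) = sqrt(5166 + sqrt(-8677 + (48 + (-5 + 14)))) = sqrt(5166 + sqrt(-8677 + (48 + 9))) = sqrt(5166 + sqrt(-8677 + 57)) = sqrt(5166 + sqrt(-8620)) = sqrt(5166 + 2*I*sqrt(2155))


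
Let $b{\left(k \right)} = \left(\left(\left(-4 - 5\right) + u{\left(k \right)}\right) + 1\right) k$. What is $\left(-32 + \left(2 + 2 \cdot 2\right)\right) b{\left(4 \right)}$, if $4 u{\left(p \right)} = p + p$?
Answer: $624$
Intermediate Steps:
$u{\left(p \right)} = \frac{p}{2}$ ($u{\left(p \right)} = \frac{p + p}{4} = \frac{2 p}{4} = \frac{p}{2}$)
$b{\left(k \right)} = k \left(-8 + \frac{k}{2}\right)$ ($b{\left(k \right)} = \left(\left(\left(-4 - 5\right) + \frac{k}{2}\right) + 1\right) k = \left(\left(-9 + \frac{k}{2}\right) + 1\right) k = \left(-8 + \frac{k}{2}\right) k = k \left(-8 + \frac{k}{2}\right)$)
$\left(-32 + \left(2 + 2 \cdot 2\right)\right) b{\left(4 \right)} = \left(-32 + \left(2 + 2 \cdot 2\right)\right) \frac{1}{2} \cdot 4 \left(-16 + 4\right) = \left(-32 + \left(2 + 4\right)\right) \frac{1}{2} \cdot 4 \left(-12\right) = \left(-32 + 6\right) \left(-24\right) = \left(-26\right) \left(-24\right) = 624$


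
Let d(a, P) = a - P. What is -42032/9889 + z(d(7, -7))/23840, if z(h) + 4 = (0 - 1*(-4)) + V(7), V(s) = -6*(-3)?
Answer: -500932439/117876880 ≈ -4.2496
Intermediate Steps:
V(s) = 18
z(h) = 18 (z(h) = -4 + ((0 - 1*(-4)) + 18) = -4 + ((0 + 4) + 18) = -4 + (4 + 18) = -4 + 22 = 18)
-42032/9889 + z(d(7, -7))/23840 = -42032/9889 + 18/23840 = -42032*1/9889 + 18*(1/23840) = -42032/9889 + 9/11920 = -500932439/117876880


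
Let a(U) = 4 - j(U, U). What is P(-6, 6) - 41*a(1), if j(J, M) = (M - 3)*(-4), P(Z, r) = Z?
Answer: 158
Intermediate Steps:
j(J, M) = 12 - 4*M (j(J, M) = (-3 + M)*(-4) = 12 - 4*M)
a(U) = -8 + 4*U (a(U) = 4 - (12 - 4*U) = 4 + (-12 + 4*U) = -8 + 4*U)
P(-6, 6) - 41*a(1) = -6 - 41*(-8 + 4*1) = -6 - 41*(-8 + 4) = -6 - 41*(-4) = -6 + 164 = 158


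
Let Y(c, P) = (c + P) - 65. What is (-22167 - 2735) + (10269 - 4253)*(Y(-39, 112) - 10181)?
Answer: -61225670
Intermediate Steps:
Y(c, P) = -65 + P + c (Y(c, P) = (P + c) - 65 = -65 + P + c)
(-22167 - 2735) + (10269 - 4253)*(Y(-39, 112) - 10181) = (-22167 - 2735) + (10269 - 4253)*((-65 + 112 - 39) - 10181) = -24902 + 6016*(8 - 10181) = -24902 + 6016*(-10173) = -24902 - 61200768 = -61225670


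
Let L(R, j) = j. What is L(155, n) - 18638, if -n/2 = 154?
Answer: -18946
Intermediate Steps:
n = -308 (n = -2*154 = -308)
L(155, n) - 18638 = -308 - 18638 = -18946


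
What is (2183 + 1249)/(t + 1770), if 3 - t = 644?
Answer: 3432/1129 ≈ 3.0399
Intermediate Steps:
t = -641 (t = 3 - 1*644 = 3 - 644 = -641)
(2183 + 1249)/(t + 1770) = (2183 + 1249)/(-641 + 1770) = 3432/1129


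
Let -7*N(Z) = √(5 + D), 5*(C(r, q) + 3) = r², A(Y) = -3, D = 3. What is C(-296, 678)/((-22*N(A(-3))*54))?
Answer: 613207*√2/23760 ≈ 36.499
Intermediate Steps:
C(r, q) = -3 + r²/5
N(Z) = -2*√2/7 (N(Z) = -√(5 + 3)/7 = -2*√2/7)
C(-296, 678)/((-22*N(A(-3))*54)) = (-3 + (⅕)*(-296)²)/((-(-44)*√2/7*54)) = (-3 + (⅕)*87616)/(((44*√2/7)*54)) = (-3 + 87616/5)/((2376*√2/7)) = 87601*(7*√2/4752)/5 = 613207*√2/23760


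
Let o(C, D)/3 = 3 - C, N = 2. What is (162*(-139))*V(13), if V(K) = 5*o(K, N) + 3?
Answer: 3310146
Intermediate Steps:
o(C, D) = 9 - 3*C (o(C, D) = 3*(3 - C) = 9 - 3*C)
V(K) = 48 - 15*K (V(K) = 5*(9 - 3*K) + 3 = (45 - 15*K) + 3 = 48 - 15*K)
(162*(-139))*V(13) = (162*(-139))*(48 - 15*13) = -22518*(48 - 195) = -22518*(-147) = 3310146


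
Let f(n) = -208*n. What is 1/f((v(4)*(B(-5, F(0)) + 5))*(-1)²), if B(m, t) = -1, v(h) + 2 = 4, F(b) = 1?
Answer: -1/1664 ≈ -0.00060096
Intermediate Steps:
v(h) = 2 (v(h) = -2 + 4 = 2)
1/f((v(4)*(B(-5, F(0)) + 5))*(-1)²) = 1/(-208*2*(-1 + 5)*(-1)²) = 1/(-208*2*4) = 1/(-1664) = -1/1664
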